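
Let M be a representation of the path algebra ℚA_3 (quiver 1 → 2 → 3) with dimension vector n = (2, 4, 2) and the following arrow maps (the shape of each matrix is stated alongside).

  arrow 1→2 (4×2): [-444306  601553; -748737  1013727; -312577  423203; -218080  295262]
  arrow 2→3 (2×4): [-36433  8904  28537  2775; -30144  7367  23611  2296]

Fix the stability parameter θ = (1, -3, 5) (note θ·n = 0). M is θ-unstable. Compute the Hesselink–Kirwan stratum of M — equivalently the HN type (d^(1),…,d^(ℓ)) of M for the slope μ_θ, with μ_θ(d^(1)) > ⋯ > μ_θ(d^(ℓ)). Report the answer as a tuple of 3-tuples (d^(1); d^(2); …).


Interval decomposition of M: I[1,3]^2, I[2,2]^2.
HN type (ℓ=3): μ^(1)=5; μ^(2)=-1; μ^(3)=-3

((0, 0, 2); (2, 2, 0); (0, 2, 0))


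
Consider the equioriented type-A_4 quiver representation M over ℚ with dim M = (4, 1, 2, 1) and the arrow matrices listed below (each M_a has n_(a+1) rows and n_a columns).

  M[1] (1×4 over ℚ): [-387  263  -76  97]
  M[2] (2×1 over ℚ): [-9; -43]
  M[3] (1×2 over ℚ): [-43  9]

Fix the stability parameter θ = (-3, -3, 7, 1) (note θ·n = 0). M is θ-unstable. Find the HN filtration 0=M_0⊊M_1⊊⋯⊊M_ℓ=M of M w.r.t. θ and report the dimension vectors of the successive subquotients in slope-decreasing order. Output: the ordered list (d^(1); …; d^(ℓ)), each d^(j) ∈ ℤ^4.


Interval decomposition of M: I[1,1]^3, I[1,3], I[3,4].
HN type (ℓ=3): μ^(1)=7; μ^(2)=4; μ^(3)=-3

((0, 0, 1, 0); (0, 0, 1, 1); (4, 1, 0, 0))


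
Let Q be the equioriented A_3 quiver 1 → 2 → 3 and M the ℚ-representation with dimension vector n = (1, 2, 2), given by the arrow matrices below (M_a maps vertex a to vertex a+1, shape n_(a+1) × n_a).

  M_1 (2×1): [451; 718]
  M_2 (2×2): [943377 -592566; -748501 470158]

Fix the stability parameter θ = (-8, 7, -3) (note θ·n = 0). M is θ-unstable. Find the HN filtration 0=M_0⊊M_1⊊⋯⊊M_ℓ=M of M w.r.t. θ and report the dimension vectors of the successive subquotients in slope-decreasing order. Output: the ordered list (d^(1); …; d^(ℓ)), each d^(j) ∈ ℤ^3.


Interval decomposition of M: I[1,3], I[2,2], I[3,3].
HN type (ℓ=4): μ^(1)=7; μ^(2)=2; μ^(3)=-3; μ^(4)=-8

((0, 1, 0); (0, 1, 1); (0, 0, 1); (1, 0, 0))


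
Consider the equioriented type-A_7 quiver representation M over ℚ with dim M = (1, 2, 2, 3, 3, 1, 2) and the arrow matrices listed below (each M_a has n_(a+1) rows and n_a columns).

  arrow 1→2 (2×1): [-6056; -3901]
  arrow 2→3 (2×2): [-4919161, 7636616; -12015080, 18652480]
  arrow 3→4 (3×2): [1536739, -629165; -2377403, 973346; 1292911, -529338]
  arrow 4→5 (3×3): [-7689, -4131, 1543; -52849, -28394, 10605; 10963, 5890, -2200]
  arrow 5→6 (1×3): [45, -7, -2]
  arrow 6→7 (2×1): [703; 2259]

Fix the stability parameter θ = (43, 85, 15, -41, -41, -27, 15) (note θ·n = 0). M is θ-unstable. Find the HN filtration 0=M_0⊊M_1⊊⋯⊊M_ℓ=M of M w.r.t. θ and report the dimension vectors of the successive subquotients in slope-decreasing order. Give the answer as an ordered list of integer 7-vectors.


Interval decomposition of M: I[1,2], I[2,7], I[3,5], I[4,5], I[7,7].
HN type (ℓ=6): μ^(1)=85; μ^(2)=43; μ^(3)=15; μ^(4)=-9/5; μ^(5)=-67/3; μ^(6)=-41

((0, 1, 0, 0, 0, 0, 0); (1, 0, 0, 0, 0, 0, 0); (0, 0, 0, 0, 0, 0, 2); (0, 1, 1, 1, 1, 1, 0); (0, 0, 1, 1, 1, 0, 0); (0, 0, 0, 1, 1, 0, 0))


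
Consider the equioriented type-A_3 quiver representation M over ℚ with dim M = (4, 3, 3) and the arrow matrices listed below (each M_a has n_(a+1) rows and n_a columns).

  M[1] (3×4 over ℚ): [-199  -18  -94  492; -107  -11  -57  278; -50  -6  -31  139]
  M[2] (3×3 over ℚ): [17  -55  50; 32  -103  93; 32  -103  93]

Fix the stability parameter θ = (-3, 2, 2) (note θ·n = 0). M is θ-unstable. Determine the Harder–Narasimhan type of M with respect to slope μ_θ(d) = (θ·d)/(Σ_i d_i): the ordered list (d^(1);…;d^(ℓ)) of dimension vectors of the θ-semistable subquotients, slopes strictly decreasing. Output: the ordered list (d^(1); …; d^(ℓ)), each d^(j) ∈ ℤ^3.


Barcode: M ≅ I[1,1], I[1,2], I[1,3]^2, I[3,3]. HN layers by μ_θ (2 steps, strictly decreasing):
  μ^(1)=2; μ^(2)=-3

((0, 3, 3); (4, 0, 0))


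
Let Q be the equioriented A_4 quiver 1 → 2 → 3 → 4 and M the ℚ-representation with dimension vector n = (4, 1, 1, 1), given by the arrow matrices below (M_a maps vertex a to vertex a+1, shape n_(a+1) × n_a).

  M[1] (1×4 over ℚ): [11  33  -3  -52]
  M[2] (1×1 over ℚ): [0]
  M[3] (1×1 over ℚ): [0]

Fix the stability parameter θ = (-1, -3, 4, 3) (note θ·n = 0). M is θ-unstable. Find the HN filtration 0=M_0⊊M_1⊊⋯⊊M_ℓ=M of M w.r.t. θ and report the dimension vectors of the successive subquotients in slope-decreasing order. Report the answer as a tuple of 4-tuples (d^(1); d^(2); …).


Interval decomposition of M: I[1,1]^3, I[1,2], I[3,3], I[4,4].
HN type (ℓ=4): μ^(1)=4; μ^(2)=3; μ^(3)=-1; μ^(4)=-2

((0, 0, 1, 0); (0, 0, 0, 1); (3, 0, 0, 0); (1, 1, 0, 0))


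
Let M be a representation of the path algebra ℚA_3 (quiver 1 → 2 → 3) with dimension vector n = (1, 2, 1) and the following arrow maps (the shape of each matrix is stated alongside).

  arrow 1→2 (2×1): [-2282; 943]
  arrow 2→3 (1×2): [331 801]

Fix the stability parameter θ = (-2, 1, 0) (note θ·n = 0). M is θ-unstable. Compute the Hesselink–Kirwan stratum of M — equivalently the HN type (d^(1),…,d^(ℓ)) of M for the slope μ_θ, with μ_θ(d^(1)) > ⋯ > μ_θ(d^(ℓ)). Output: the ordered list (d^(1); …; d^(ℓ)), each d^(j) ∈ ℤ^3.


Barcode: M ≅ I[1,3], I[2,2]. HN layers by μ_θ (3 steps, strictly decreasing):
  μ^(1)=1; μ^(2)=1/2; μ^(3)=-2

((0, 1, 0); (0, 1, 1); (1, 0, 0))


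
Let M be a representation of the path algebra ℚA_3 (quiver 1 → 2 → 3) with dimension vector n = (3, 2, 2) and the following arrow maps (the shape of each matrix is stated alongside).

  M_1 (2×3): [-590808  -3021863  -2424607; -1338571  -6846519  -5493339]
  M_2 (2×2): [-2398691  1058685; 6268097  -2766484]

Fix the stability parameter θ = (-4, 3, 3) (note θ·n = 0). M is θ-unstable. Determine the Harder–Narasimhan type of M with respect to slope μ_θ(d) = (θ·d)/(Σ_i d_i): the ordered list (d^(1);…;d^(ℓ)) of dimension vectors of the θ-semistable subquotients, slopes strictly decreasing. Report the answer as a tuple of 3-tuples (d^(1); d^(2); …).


Barcode: M ≅ I[1,1], I[1,3]^2. HN layers by μ_θ (2 steps, strictly decreasing):
  μ^(1)=3; μ^(2)=-4

((0, 2, 2); (3, 0, 0))


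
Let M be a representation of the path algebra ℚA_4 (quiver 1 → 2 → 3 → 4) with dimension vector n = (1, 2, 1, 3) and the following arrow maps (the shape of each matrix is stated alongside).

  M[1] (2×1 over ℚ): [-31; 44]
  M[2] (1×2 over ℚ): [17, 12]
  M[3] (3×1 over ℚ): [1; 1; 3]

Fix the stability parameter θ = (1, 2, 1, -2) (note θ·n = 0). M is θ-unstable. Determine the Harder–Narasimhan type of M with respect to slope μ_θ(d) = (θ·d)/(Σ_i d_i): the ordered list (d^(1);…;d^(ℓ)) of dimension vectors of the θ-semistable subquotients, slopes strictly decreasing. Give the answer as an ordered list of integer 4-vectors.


Barcode: M ≅ I[1,4], I[2,2], I[4,4]^2. HN layers by μ_θ (3 steps, strictly decreasing):
  μ^(1)=2; μ^(2)=1/2; μ^(3)=-2

((0, 1, 0, 0); (1, 1, 1, 1); (0, 0, 0, 2))


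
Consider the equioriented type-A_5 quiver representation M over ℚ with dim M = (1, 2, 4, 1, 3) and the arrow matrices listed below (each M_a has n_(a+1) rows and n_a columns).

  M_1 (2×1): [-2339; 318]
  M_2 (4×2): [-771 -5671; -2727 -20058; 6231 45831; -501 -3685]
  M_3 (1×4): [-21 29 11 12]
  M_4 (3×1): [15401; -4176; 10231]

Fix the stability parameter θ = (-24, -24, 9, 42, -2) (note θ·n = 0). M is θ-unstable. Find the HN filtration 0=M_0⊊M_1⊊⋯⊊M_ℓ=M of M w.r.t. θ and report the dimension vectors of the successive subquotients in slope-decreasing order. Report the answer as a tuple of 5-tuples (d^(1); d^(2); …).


Interval decomposition of M: I[1,5], I[2,3], I[3,3]^2, I[5,5]^2.
HN type (ℓ=4): μ^(1)=20; μ^(2)=9; μ^(3)=-2; μ^(4)=-24

((0, 0, 0, 1, 1); (0, 0, 4, 0, 0); (0, 0, 0, 0, 2); (1, 2, 0, 0, 0))


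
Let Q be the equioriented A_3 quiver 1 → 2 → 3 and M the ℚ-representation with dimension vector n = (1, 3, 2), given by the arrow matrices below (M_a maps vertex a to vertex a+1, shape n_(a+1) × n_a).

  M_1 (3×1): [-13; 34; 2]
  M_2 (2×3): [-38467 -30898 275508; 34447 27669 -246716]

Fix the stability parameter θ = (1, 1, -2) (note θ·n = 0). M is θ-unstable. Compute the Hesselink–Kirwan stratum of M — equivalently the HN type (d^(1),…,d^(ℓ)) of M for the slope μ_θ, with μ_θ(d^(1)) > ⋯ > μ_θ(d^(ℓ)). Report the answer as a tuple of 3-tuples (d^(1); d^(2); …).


Via rank(M_{q-1}∘⋯∘M_p): M ≅ I[1,3], I[2,2], I[2,3].
μ_θ-semistable layers: μ^(1)=1; μ^(2)=0; μ^(3)=-1/2

((0, 1, 0); (1, 1, 1); (0, 1, 1))


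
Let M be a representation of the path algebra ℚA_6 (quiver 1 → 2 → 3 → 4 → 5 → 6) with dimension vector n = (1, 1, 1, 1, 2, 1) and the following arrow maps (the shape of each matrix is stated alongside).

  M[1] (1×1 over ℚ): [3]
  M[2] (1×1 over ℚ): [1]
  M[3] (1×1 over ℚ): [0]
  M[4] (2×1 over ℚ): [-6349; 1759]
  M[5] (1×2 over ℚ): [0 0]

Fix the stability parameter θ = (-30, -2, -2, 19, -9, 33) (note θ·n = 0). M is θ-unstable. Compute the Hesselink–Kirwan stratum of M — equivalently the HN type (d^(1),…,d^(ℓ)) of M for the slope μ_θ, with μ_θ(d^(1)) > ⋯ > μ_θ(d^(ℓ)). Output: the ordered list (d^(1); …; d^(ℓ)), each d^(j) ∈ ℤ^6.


Via rank(M_{q-1}∘⋯∘M_p): M ≅ I[1,3], I[4,5], I[5,5], I[6,6].
μ_θ-semistable layers: μ^(1)=33; μ^(2)=5; μ^(3)=-2; μ^(4)=-9; μ^(5)=-30

((0, 0, 0, 0, 0, 1); (0, 0, 0, 1, 1, 0); (0, 1, 1, 0, 0, 0); (0, 0, 0, 0, 1, 0); (1, 0, 0, 0, 0, 0))


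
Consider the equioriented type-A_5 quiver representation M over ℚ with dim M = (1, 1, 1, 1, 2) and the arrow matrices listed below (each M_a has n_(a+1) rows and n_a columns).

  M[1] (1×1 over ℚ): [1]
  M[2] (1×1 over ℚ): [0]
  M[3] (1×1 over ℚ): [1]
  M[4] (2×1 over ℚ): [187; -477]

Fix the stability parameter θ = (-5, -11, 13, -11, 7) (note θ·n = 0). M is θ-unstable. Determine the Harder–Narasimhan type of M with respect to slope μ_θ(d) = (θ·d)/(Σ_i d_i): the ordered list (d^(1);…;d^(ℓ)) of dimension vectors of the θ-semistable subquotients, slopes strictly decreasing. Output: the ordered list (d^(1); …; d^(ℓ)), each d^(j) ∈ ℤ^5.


Via rank(M_{q-1}∘⋯∘M_p): M ≅ I[1,2], I[3,5], I[5,5].
μ_θ-semistable layers: μ^(1)=7; μ^(2)=1; μ^(3)=-8

((0, 0, 0, 0, 2); (0, 0, 1, 1, 0); (1, 1, 0, 0, 0))


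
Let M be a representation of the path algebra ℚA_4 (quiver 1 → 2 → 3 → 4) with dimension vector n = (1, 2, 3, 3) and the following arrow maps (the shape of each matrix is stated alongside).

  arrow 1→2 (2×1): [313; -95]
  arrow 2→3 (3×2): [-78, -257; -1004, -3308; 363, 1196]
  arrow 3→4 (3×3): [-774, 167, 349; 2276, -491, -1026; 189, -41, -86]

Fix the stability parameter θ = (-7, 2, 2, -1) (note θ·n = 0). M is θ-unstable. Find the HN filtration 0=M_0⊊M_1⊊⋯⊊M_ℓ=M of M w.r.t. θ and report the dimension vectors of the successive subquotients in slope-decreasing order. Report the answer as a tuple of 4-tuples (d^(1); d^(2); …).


Barcode: M ≅ I[1,4], I[2,4], I[3,4]. HN layers by μ_θ (3 steps, strictly decreasing):
  μ^(1)=1; μ^(2)=1/2; μ^(3)=-7

((0, 2, 2, 2); (0, 0, 1, 1); (1, 0, 0, 0))


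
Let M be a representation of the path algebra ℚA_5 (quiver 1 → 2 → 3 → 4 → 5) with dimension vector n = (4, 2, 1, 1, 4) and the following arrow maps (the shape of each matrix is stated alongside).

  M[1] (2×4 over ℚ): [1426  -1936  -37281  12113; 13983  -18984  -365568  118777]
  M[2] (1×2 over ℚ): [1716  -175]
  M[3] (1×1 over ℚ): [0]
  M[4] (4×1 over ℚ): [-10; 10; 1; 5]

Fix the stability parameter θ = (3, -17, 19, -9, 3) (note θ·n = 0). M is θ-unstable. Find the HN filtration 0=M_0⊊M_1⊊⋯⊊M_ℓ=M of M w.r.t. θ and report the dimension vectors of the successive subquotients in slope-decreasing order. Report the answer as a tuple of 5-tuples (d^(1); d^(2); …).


Barcode: M ≅ I[1,1]^2, I[1,2], I[1,3], I[4,5], I[5,5]^3. HN layers by μ_θ (4 steps, strictly decreasing):
  μ^(1)=19; μ^(2)=3; μ^(3)=-7; μ^(4)=-9

((0, 0, 1, 0, 0); (2, 0, 0, 0, 4); (2, 2, 0, 0, 0); (0, 0, 0, 1, 0))


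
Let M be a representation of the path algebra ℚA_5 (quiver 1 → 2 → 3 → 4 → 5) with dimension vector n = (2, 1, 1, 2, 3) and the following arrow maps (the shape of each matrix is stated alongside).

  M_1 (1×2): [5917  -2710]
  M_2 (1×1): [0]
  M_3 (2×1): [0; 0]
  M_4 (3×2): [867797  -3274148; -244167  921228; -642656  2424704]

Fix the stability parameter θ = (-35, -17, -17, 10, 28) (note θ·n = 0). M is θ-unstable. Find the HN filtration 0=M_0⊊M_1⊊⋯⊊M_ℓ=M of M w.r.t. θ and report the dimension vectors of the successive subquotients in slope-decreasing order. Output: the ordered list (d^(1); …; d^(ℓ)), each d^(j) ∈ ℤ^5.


Interval decomposition of M: I[1,1], I[1,2], I[3,3], I[4,4], I[4,5], I[5,5]^2.
HN type (ℓ=4): μ^(1)=28; μ^(2)=10; μ^(3)=-17; μ^(4)=-35

((0, 0, 0, 0, 3); (0, 0, 0, 2, 0); (0, 1, 1, 0, 0); (2, 0, 0, 0, 0))


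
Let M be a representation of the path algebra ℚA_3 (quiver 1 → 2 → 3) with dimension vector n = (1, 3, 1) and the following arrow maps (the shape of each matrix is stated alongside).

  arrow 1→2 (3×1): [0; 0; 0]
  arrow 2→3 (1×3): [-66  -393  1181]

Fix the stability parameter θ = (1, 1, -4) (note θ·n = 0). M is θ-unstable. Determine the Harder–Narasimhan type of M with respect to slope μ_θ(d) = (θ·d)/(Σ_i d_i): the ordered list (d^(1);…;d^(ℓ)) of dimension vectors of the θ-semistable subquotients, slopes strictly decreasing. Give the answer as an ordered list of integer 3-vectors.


Barcode: M ≅ I[1,1], I[2,2]^2, I[2,3]. HN layers by μ_θ (2 steps, strictly decreasing):
  μ^(1)=1; μ^(2)=-3/2

((1, 2, 0); (0, 1, 1))


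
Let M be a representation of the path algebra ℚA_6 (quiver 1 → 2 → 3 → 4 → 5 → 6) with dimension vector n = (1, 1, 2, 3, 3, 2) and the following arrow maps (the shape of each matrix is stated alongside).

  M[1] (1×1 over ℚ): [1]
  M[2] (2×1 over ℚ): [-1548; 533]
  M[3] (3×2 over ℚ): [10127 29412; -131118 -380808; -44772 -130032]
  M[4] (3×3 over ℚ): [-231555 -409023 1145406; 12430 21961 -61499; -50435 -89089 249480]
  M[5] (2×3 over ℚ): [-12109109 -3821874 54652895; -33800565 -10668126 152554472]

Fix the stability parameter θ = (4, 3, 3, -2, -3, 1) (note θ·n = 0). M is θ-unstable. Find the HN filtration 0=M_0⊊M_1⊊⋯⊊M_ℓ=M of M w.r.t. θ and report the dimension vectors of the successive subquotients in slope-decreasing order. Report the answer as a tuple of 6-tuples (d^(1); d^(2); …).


Via rank(M_{q-1}∘⋯∘M_p): M ≅ I[1,3], I[3,6], I[4,4], I[4,5], I[5,6].
μ_θ-semistable layers: μ^(1)=10/3; μ^(2)=1; μ^(3)=-2/3; μ^(4)=-2; μ^(5)=-5/2; μ^(6)=-3

((1, 1, 1, 0, 0, 0); (0, 0, 0, 0, 0, 2); (0, 0, 1, 1, 1, 0); (0, 0, 0, 1, 0, 0); (0, 0, 0, 1, 1, 0); (0, 0, 0, 0, 1, 0))


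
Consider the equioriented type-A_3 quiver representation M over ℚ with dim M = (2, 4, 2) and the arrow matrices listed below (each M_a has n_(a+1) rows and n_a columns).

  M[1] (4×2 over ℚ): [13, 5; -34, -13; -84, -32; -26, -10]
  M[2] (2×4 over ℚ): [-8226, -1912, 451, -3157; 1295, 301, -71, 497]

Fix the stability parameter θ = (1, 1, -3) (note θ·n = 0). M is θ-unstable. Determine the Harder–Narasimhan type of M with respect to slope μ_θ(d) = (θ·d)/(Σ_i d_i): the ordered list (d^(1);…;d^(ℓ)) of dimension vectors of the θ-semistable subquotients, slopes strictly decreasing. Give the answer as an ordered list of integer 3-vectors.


Interval decomposition of M: I[1,2], I[1,3], I[2,2], I[2,3].
HN type (ℓ=3): μ^(1)=1; μ^(2)=-1/3; μ^(3)=-1

((1, 2, 0); (1, 1, 1); (0, 1, 1))


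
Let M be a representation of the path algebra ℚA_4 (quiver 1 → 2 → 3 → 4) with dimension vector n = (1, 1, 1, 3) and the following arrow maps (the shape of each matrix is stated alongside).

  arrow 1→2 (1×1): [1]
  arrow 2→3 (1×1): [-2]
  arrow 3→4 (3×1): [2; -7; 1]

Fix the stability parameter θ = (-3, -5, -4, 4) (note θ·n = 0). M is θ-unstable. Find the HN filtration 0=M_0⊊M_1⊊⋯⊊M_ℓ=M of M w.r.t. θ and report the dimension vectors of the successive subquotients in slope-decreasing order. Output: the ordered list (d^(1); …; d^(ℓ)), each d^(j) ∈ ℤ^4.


Barcode: M ≅ I[1,4], I[4,4]^2. HN layers by μ_θ (2 steps, strictly decreasing):
  μ^(1)=4; μ^(2)=-4

((0, 0, 0, 3); (1, 1, 1, 0))


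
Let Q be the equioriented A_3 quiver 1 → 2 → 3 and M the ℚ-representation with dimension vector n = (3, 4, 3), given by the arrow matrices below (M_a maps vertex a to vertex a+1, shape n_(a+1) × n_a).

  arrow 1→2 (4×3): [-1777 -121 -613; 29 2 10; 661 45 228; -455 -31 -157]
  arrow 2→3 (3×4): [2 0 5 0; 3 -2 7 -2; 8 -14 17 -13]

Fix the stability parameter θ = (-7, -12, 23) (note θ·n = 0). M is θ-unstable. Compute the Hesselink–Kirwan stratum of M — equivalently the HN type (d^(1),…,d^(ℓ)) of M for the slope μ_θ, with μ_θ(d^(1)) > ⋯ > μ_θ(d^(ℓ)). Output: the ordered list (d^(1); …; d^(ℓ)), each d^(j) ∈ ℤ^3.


Interval decomposition of M: I[1,2], I[1,3]^2, I[2,3].
HN type (ℓ=3): μ^(1)=23; μ^(2)=-19/2; μ^(3)=-12

((0, 0, 3); (3, 3, 0); (0, 1, 0))


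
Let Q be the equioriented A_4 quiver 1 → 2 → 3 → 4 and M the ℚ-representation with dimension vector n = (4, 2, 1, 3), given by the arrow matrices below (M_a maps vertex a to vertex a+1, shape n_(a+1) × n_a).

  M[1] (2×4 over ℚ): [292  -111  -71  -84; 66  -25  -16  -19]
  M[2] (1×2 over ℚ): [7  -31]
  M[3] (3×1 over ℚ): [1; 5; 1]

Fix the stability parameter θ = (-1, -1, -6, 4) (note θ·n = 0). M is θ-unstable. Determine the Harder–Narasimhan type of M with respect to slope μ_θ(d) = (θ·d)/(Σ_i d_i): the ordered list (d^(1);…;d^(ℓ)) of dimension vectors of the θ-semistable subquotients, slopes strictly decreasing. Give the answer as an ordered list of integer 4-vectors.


Via rank(M_{q-1}∘⋯∘M_p): M ≅ I[1,1]^2, I[1,2], I[1,4], I[4,4]^2.
μ_θ-semistable layers: μ^(1)=4; μ^(2)=-1; μ^(3)=-8/3

((0, 0, 0, 3); (3, 1, 0, 0); (1, 1, 1, 0))


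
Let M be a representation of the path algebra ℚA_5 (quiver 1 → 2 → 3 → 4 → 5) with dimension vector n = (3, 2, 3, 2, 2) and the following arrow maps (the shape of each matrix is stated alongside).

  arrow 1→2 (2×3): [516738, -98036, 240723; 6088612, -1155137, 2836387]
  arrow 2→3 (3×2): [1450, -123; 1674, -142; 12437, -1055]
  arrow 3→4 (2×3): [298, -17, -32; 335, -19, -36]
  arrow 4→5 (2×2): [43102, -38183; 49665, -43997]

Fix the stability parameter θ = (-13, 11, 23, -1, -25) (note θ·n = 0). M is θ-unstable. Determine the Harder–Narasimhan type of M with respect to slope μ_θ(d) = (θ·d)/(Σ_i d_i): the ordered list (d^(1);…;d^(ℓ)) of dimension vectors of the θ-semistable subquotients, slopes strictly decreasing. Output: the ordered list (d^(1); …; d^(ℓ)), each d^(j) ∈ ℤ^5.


Barcode: M ≅ I[1,1], I[1,5]^2, I[3,3]. HN layers by μ_θ (3 steps, strictly decreasing):
  μ^(1)=23; μ^(2)=2; μ^(3)=-13

((0, 0, 1, 0, 0); (0, 2, 2, 2, 2); (3, 0, 0, 0, 0))


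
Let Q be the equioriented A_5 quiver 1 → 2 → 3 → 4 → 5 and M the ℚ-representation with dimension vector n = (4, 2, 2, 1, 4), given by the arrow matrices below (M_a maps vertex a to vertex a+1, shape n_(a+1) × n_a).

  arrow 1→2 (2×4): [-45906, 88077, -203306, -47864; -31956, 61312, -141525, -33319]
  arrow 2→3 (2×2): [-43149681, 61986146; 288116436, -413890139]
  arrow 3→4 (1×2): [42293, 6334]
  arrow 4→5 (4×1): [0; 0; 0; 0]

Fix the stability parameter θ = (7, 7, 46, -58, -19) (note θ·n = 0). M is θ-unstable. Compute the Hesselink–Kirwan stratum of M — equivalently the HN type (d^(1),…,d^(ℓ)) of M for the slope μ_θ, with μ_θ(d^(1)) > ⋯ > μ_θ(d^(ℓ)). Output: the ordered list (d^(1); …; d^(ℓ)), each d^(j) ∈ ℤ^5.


Interval decomposition of M: I[1,1]^2, I[1,3], I[1,4], I[5,5]^4.
HN type (ℓ=4): μ^(1)=46; μ^(2)=7; μ^(3)=1/2; μ^(4)=-19

((0, 0, 1, 0, 0); (3, 1, 0, 0, 0); (1, 1, 1, 1, 0); (0, 0, 0, 0, 4))


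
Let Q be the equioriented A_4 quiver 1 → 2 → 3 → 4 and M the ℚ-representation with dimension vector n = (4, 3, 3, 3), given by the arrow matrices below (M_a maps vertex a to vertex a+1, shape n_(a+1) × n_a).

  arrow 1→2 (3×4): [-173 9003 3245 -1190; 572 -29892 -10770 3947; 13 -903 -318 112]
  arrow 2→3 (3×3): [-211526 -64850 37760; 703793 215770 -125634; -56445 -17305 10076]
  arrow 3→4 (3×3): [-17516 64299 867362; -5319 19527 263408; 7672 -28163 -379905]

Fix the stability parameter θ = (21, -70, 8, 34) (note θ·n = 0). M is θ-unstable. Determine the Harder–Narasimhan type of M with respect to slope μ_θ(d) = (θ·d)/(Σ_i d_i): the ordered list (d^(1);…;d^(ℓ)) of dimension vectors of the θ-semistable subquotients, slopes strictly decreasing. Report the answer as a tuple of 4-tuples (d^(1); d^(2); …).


Interval decomposition of M: I[1,1], I[1,2], I[1,4]^2, I[3,4].
HN type (ℓ=4): μ^(1)=34; μ^(2)=21; μ^(3)=8; μ^(4)=-49/2

((0, 0, 0, 3); (1, 0, 0, 0); (0, 0, 3, 0); (3, 3, 0, 0))


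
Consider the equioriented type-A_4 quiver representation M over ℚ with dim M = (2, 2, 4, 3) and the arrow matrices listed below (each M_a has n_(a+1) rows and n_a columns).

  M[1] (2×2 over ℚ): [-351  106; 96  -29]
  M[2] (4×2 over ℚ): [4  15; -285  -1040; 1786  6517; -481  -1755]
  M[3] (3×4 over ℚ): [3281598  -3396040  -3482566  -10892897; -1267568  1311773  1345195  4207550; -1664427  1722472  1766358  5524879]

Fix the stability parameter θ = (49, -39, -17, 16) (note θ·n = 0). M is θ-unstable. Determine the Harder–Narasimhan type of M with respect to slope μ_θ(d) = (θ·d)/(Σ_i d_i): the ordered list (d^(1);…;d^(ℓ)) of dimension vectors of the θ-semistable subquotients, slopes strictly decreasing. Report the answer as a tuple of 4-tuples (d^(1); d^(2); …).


Interval decomposition of M: I[1,4]^2, I[3,3], I[3,4].
HN type (ℓ=3): μ^(1)=16; μ^(2)=-7/3; μ^(3)=-17

((0, 0, 0, 3); (2, 2, 2, 0); (0, 0, 2, 0))


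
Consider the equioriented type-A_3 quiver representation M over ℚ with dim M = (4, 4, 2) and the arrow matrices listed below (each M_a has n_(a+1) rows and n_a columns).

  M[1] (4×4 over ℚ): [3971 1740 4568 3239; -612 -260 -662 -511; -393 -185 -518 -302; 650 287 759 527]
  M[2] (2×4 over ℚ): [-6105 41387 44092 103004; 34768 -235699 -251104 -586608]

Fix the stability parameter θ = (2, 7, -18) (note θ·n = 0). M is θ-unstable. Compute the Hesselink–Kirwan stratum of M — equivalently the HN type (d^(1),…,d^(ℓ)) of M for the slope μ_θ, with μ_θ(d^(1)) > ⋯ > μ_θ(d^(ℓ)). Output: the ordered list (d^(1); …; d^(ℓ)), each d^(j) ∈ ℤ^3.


Barcode: M ≅ I[1,2]^2, I[1,3]^2. HN layers by μ_θ (3 steps, strictly decreasing):
  μ^(1)=7; μ^(2)=2; μ^(3)=-3

((0, 2, 0); (2, 0, 0); (2, 2, 2))


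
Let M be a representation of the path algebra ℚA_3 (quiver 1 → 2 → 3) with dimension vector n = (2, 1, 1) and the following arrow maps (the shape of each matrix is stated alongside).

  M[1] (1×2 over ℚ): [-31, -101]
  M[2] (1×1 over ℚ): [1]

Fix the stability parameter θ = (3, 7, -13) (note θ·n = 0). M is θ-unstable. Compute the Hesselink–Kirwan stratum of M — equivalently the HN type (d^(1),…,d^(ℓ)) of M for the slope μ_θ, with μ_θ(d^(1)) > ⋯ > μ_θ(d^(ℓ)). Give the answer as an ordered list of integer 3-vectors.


Barcode: M ≅ I[1,1], I[1,3]. HN layers by μ_θ (2 steps, strictly decreasing):
  μ^(1)=3; μ^(2)=-1

((1, 0, 0); (1, 1, 1))


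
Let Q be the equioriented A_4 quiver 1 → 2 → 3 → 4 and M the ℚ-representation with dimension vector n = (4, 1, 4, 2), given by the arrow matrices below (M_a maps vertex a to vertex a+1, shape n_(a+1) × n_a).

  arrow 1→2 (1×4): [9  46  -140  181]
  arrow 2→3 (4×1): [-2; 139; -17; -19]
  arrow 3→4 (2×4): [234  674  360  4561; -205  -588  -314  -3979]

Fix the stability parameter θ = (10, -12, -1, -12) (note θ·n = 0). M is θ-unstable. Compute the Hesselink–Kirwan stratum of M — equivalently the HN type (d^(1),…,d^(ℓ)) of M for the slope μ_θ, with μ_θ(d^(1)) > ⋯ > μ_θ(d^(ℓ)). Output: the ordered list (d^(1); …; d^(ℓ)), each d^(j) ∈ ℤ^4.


Via rank(M_{q-1}∘⋯∘M_p): M ≅ I[1,1]^3, I[1,4], I[3,3]^2, I[3,4].
μ_θ-semistable layers: μ^(1)=10; μ^(2)=-1; μ^(3)=-15/4; μ^(4)=-13/2

((3, 0, 0, 0); (0, 0, 2, 0); (1, 1, 1, 1); (0, 0, 1, 1))


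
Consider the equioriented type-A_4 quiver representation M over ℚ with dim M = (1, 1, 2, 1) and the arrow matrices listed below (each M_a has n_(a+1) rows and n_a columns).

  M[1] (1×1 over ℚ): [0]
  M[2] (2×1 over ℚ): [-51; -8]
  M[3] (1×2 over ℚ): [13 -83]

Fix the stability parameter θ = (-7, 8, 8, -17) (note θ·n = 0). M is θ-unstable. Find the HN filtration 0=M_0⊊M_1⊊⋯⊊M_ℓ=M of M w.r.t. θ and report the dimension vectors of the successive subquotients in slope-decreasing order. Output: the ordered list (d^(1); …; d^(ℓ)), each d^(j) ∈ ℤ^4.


Via rank(M_{q-1}∘⋯∘M_p): M ≅ I[1,1], I[2,4], I[3,3].
μ_θ-semistable layers: μ^(1)=8; μ^(2)=-1/3; μ^(3)=-7

((0, 0, 1, 0); (0, 1, 1, 1); (1, 0, 0, 0))


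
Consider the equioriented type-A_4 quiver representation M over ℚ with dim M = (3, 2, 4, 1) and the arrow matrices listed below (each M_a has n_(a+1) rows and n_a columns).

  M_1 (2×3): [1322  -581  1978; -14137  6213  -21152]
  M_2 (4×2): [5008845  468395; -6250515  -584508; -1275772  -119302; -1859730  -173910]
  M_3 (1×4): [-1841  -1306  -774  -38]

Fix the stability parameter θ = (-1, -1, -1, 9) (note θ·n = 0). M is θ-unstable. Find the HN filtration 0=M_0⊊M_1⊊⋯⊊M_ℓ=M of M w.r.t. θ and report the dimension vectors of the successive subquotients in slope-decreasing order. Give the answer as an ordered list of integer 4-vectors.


Barcode: M ≅ I[1,1], I[1,3], I[1,4], I[3,3]^2. HN layers by μ_θ (2 steps, strictly decreasing):
  μ^(1)=9; μ^(2)=-1

((0, 0, 0, 1); (3, 2, 4, 0))


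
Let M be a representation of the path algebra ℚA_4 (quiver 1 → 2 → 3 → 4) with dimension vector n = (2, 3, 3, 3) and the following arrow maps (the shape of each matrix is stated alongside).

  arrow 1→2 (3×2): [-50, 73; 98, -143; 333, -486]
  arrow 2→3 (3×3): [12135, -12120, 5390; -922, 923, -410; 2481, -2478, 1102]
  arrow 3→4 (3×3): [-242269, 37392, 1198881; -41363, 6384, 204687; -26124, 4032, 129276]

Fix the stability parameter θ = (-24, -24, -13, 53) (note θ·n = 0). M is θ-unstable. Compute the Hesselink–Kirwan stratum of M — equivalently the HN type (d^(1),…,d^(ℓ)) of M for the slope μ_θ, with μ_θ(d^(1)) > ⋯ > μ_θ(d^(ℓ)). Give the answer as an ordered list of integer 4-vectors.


Interval decomposition of M: I[1,2], I[1,3], I[2,4], I[3,3], I[4,4]^2.
HN type (ℓ=3): μ^(1)=53; μ^(2)=-13; μ^(3)=-24

((0, 0, 0, 3); (0, 0, 3, 0); (2, 3, 0, 0))


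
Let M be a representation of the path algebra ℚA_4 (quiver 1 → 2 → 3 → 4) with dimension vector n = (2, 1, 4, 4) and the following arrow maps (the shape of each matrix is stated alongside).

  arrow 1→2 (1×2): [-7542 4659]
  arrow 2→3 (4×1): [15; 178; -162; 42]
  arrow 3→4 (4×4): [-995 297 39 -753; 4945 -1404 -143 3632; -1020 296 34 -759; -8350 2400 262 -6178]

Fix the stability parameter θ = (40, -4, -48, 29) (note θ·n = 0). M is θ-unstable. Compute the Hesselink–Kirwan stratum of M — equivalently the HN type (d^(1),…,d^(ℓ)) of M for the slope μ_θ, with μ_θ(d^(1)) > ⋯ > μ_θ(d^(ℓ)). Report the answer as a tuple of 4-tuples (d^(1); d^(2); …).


Interval decomposition of M: I[1,1], I[1,4], I[3,3], I[3,4]^2, I[4,4].
HN type (ℓ=4): μ^(1)=40; μ^(2)=29; μ^(3)=-4; μ^(4)=-48

((1, 0, 0, 0); (0, 0, 0, 4); (1, 1, 1, 0); (0, 0, 3, 0))


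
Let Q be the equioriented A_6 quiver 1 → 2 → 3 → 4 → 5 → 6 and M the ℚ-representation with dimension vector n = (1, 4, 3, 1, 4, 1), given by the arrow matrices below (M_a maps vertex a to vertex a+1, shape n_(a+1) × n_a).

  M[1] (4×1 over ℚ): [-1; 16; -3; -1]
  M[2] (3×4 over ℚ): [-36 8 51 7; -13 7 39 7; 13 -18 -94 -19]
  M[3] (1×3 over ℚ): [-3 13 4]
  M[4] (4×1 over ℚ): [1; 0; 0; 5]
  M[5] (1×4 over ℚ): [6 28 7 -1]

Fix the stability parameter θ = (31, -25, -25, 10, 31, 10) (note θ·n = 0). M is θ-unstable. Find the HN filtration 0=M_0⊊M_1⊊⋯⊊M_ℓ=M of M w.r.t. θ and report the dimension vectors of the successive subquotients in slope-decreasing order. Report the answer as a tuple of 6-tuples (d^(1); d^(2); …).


Barcode: M ≅ I[1,6], I[2,2], I[2,3]^2, I[5,5]^3. HN layers by μ_θ (5 steps, strictly decreasing):
  μ^(1)=31; μ^(2)=41/2; μ^(3)=10; μ^(4)=-19/3; μ^(5)=-25

((0, 0, 0, 0, 3, 0); (0, 0, 0, 0, 1, 1); (0, 0, 0, 1, 0, 0); (1, 1, 1, 0, 0, 0); (0, 3, 2, 0, 0, 0))


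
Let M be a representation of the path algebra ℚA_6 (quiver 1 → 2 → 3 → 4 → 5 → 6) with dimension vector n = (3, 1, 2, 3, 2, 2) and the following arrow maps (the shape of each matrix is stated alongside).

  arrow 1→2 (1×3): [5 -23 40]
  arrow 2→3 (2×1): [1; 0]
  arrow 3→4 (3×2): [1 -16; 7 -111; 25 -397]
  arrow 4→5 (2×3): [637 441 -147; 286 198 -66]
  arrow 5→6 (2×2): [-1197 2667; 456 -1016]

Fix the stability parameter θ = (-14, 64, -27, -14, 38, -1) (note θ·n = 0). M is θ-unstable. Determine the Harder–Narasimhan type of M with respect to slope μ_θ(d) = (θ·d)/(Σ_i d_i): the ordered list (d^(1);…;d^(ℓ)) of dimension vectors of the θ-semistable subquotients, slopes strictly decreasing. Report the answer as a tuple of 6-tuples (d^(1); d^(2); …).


Barcode: M ≅ I[1,1]^2, I[1,6], I[3,4], I[4,4], I[5,5], I[6,6]. HN layers by μ_θ (6 steps, strictly decreasing):
  μ^(1)=38; μ^(2)=37/2; μ^(3)=23/3; μ^(4)=-1; μ^(5)=-14; μ^(6)=-27

((0, 0, 0, 0, 1, 0); (0, 0, 0, 0, 1, 1); (0, 1, 1, 1, 0, 0); (0, 0, 0, 0, 0, 1); (3, 0, 0, 2, 0, 0); (0, 0, 1, 0, 0, 0))


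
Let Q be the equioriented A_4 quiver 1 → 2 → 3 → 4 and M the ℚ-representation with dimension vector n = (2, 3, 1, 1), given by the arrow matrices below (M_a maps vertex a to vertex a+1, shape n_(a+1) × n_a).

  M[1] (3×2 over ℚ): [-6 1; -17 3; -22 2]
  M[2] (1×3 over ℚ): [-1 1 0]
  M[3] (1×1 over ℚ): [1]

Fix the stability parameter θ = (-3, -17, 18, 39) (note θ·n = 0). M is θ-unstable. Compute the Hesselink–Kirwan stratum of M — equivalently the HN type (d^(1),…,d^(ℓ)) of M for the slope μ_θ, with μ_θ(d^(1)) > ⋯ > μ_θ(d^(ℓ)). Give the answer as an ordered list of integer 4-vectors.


Interval decomposition of M: I[1,2], I[1,4], I[2,2].
HN type (ℓ=4): μ^(1)=39; μ^(2)=18; μ^(3)=-10; μ^(4)=-17

((0, 0, 0, 1); (0, 0, 1, 0); (2, 2, 0, 0); (0, 1, 0, 0))


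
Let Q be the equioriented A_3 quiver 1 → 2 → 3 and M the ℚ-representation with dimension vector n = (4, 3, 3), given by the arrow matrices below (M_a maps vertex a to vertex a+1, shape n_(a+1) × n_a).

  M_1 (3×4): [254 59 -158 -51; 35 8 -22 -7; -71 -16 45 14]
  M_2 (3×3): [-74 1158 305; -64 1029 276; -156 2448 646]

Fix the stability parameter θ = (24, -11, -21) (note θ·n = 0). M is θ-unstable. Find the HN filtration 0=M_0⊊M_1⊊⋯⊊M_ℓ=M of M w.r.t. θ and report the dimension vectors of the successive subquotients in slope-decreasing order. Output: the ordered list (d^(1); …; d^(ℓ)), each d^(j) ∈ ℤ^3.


Barcode: M ≅ I[1,1], I[1,2], I[1,3]^2, I[3,3]. HN layers by μ_θ (4 steps, strictly decreasing):
  μ^(1)=24; μ^(2)=13/2; μ^(3)=-8/3; μ^(4)=-21

((1, 0, 0); (1, 1, 0); (2, 2, 2); (0, 0, 1))


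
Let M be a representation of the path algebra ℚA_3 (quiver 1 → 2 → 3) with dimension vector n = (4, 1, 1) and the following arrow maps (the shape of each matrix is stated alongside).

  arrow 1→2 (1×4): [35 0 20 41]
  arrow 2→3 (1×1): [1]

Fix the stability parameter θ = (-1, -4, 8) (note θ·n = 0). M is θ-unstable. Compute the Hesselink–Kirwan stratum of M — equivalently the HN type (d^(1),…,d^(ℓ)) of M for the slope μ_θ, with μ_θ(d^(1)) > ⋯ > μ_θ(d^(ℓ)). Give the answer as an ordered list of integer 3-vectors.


Via rank(M_{q-1}∘⋯∘M_p): M ≅ I[1,1]^3, I[1,3].
μ_θ-semistable layers: μ^(1)=8; μ^(2)=-1; μ^(3)=-5/2

((0, 0, 1); (3, 0, 0); (1, 1, 0))


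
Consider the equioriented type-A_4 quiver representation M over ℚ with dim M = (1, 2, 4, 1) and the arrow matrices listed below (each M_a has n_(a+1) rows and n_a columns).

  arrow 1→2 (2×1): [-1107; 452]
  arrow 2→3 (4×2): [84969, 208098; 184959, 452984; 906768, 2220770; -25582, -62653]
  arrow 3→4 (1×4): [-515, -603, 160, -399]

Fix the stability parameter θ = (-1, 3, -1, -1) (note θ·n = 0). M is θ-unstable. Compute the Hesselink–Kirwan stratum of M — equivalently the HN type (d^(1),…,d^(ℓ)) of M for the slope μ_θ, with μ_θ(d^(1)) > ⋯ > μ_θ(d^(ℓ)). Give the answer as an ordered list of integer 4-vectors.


Via rank(M_{q-1}∘⋯∘M_p): M ≅ I[1,4], I[2,3], I[3,3]^2.
μ_θ-semistable layers: μ^(1)=1; μ^(2)=1/3; μ^(3)=-1

((0, 1, 1, 0); (0, 1, 1, 1); (1, 0, 2, 0))


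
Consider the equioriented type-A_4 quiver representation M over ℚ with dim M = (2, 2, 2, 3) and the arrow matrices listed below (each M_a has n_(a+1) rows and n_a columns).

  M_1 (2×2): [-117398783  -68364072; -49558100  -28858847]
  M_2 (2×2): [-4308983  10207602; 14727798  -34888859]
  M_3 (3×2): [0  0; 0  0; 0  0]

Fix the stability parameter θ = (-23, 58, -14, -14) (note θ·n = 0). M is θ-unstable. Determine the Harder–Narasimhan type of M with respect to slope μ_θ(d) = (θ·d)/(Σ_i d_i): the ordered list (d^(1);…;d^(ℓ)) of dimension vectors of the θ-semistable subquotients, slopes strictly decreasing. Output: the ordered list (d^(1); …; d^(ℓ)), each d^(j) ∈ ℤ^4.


Via rank(M_{q-1}∘⋯∘M_p): M ≅ I[1,3]^2, I[4,4]^3.
μ_θ-semistable layers: μ^(1)=22; μ^(2)=-14; μ^(3)=-23

((0, 2, 2, 0); (0, 0, 0, 3); (2, 0, 0, 0))


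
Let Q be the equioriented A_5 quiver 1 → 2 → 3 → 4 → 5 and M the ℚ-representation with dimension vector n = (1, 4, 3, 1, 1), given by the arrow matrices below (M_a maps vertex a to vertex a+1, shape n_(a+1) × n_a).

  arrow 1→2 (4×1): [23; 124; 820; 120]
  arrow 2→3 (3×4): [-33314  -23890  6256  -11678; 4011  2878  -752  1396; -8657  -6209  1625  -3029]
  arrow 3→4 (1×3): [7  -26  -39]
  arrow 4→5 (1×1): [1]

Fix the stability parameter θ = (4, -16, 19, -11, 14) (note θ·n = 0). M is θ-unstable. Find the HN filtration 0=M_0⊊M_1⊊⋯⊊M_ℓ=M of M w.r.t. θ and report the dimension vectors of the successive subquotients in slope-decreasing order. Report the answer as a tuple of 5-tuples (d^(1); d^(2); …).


Via rank(M_{q-1}∘⋯∘M_p): M ≅ I[1,5], I[2,2], I[2,3]^2.
μ_θ-semistable layers: μ^(1)=19; μ^(2)=14; μ^(3)=4; μ^(4)=-6; μ^(5)=-16

((0, 0, 2, 0, 0); (0, 0, 0, 0, 1); (0, 0, 1, 1, 0); (1, 1, 0, 0, 0); (0, 3, 0, 0, 0))


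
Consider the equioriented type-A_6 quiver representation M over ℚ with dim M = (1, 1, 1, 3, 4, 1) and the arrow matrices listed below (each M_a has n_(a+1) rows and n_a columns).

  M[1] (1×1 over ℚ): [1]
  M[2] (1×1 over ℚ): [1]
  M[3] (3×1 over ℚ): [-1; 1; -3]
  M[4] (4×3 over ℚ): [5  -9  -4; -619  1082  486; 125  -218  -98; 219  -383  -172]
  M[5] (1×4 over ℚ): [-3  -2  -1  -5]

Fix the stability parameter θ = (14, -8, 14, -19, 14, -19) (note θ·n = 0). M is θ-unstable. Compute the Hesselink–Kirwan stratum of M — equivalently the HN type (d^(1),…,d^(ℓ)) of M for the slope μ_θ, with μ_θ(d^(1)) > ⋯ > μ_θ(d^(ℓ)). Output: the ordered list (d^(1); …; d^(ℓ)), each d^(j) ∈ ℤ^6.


Via rank(M_{q-1}∘⋯∘M_p): M ≅ I[1,6], I[4,4], I[4,5], I[5,5]^2.
μ_θ-semistable layers: μ^(1)=14; μ^(2)=-2/3; μ^(3)=-19

((0, 0, 0, 0, 3, 0); (1, 1, 1, 1, 1, 1); (0, 0, 0, 2, 0, 0))


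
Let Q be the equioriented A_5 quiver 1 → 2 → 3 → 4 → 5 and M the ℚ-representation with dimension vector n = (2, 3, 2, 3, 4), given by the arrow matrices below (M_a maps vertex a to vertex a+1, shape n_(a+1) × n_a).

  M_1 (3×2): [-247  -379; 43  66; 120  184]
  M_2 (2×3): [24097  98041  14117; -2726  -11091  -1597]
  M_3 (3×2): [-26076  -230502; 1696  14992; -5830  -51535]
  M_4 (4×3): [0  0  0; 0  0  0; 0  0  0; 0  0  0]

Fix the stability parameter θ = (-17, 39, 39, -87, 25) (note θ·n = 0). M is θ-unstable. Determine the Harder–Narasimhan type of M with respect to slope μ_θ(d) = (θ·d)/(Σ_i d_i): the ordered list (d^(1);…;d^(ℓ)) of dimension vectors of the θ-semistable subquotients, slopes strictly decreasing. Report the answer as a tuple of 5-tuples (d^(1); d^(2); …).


Barcode: M ≅ I[1,3], I[1,4], I[2,2], I[4,4]^2, I[5,5]^4. HN layers by μ_θ (5 steps, strictly decreasing):
  μ^(1)=39; μ^(2)=25; μ^(3)=-3; μ^(4)=-17; μ^(5)=-87

((0, 2, 1, 0, 0); (0, 0, 0, 0, 4); (0, 1, 1, 1, 0); (2, 0, 0, 0, 0); (0, 0, 0, 2, 0))


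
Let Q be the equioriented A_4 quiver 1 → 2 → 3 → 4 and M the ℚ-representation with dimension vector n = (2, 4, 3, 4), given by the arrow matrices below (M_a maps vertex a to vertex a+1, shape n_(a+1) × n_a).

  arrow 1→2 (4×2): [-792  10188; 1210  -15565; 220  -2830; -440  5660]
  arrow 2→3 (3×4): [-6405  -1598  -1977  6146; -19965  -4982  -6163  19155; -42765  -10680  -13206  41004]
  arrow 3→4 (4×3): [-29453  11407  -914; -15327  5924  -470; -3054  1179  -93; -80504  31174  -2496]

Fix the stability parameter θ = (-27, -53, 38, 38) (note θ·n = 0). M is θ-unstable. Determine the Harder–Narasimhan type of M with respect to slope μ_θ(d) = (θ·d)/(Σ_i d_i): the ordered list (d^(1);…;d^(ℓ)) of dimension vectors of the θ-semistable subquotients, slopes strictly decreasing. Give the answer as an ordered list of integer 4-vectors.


Interval decomposition of M: I[1,1], I[1,2], I[2,4]^3, I[4,4].
HN type (ℓ=4): μ^(1)=38; μ^(2)=-27; μ^(3)=-40; μ^(4)=-53

((0, 0, 3, 4); (1, 0, 0, 0); (1, 1, 0, 0); (0, 3, 0, 0))


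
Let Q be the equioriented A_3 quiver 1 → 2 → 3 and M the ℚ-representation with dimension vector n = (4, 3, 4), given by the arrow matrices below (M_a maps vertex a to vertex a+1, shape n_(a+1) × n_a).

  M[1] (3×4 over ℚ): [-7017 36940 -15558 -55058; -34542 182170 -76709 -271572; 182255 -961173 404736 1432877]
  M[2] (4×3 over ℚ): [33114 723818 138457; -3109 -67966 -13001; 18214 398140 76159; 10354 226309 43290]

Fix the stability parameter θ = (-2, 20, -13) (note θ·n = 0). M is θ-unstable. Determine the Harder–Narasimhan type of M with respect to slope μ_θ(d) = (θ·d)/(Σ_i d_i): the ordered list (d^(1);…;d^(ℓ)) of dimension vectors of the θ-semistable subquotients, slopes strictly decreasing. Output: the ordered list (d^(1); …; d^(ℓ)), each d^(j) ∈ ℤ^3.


Barcode: M ≅ I[1,1], I[1,3]^3, I[3,3]. HN layers by μ_θ (3 steps, strictly decreasing):
  μ^(1)=7/2; μ^(2)=-2; μ^(3)=-13

((0, 3, 3); (4, 0, 0); (0, 0, 1))


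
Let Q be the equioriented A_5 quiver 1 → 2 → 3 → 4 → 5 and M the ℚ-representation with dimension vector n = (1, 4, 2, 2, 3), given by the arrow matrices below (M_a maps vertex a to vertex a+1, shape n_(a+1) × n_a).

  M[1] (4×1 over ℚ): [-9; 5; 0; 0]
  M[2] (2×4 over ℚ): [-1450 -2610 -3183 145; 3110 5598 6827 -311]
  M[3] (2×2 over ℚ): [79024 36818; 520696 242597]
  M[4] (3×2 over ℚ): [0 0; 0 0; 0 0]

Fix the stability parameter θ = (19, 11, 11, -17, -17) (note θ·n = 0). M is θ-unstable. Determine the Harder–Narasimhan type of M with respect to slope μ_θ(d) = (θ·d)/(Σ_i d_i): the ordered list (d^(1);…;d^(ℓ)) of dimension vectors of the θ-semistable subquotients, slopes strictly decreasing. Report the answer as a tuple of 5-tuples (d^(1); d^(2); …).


Barcode: M ≅ I[1,2], I[2,2], I[2,3], I[2,4], I[4,4], I[5,5]^3. HN layers by μ_θ (4 steps, strictly decreasing):
  μ^(1)=15; μ^(2)=11; μ^(3)=5/3; μ^(4)=-17

((1, 1, 0, 0, 0); (0, 2, 1, 0, 0); (0, 1, 1, 1, 0); (0, 0, 0, 1, 3))
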